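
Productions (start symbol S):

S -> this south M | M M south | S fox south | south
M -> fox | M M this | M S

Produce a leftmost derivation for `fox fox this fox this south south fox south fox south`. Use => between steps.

S => S fox south => M M south fox south => M S M south fox south => M S S M south fox south => M M this S S M south fox south => M M this M this S S M south fox south => fox M this M this S S M south fox south => fox fox this M this S S M south fox south => fox fox this fox this S S M south fox south => fox fox this fox this south S M south fox south => fox fox this fox this south south M south fox south => fox fox this fox this south south fox south fox south

S => S fox south   [S -> S fox south]
S fox south => M M south fox south   [S -> M M south]
M M south fox south => M S M south fox south   [M -> M S]
M S M south fox south => M S S M south fox south   [M -> M S]
M S S M south fox south => M M this S S M south fox south   [M -> M M this]
M M this S S M south fox south => M M this M this S S M south fox south   [M -> M M this]
M M this M this S S M south fox south => fox M this M this S S M south fox south   [M -> fox]
fox M this M this S S M south fox south => fox fox this M this S S M south fox south   [M -> fox]
fox fox this M this S S M south fox south => fox fox this fox this S S M south fox south   [M -> fox]
fox fox this fox this S S M south fox south => fox fox this fox this south S M south fox south   [S -> south]
fox fox this fox this south S M south fox south => fox fox this fox this south south M south fox south   [S -> south]
fox fox this fox this south south M south fox south => fox fox this fox this south south fox south fox south   [M -> fox]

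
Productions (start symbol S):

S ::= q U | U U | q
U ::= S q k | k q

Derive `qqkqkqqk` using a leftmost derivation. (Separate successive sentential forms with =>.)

S=>UU=>SqkU=>qqkU=>qqkSqk=>qqkqUqk=>qqkqkqqk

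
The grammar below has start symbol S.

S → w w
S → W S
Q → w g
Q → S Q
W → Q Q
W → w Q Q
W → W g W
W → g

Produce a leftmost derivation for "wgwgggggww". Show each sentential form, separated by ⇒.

S⇒WS⇒WgWS⇒WgWgWS⇒QQgWgWS⇒wgQgWgWS⇒wgwggWgWS⇒wgwggggWS⇒wgwgggggS⇒wgwgggggww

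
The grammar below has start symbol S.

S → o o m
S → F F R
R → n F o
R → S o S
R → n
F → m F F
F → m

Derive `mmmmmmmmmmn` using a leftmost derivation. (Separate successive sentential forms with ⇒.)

S⇒FFR⇒mFFFR⇒mmFFFFR⇒mmmFFFFFR⇒mmmmFFFFFFR⇒mmmmmFFFFFR⇒mmmmmmFFFFR⇒mmmmmmmFFFR⇒mmmmmmmmFFR⇒mmmmmmmmmFR⇒mmmmmmmmmmR⇒mmmmmmmmmmn

S ⇒ FFR   [S → F F R]
FFR ⇒ mFFFR   [F → m F F]
mFFFR ⇒ mmFFFFR   [F → m F F]
mmFFFFR ⇒ mmmFFFFFR   [F → m F F]
mmmFFFFFR ⇒ mmmmFFFFFFR   [F → m F F]
mmmmFFFFFFR ⇒ mmmmmFFFFFR   [F → m]
mmmmmFFFFFR ⇒ mmmmmmFFFFR   [F → m]
mmmmmmFFFFR ⇒ mmmmmmmFFFR   [F → m]
mmmmmmmFFFR ⇒ mmmmmmmmFFR   [F → m]
mmmmmmmmFFR ⇒ mmmmmmmmmFR   [F → m]
mmmmmmmmmFR ⇒ mmmmmmmmmmR   [F → m]
mmmmmmmmmmR ⇒ mmmmmmmmmmn   [R → n]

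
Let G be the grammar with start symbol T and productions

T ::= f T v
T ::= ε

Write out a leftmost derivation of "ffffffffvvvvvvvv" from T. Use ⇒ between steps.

T ⇒ fTv ⇒ ffTvv ⇒ fffTvvv ⇒ ffffTvvvv ⇒ fffffTvvvvv ⇒ ffffffTvvvvvv ⇒ fffffffTvvvvvvv ⇒ ffffffffTvvvvvvvv ⇒ ffffffffvvvvvvvv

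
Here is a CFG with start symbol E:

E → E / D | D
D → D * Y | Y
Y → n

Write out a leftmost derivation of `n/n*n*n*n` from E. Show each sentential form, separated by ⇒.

E ⇒ E/D ⇒ D/D ⇒ Y/D ⇒ n/D ⇒ n/D*Y ⇒ n/D*Y*Y ⇒ n/D*Y*Y*Y ⇒ n/Y*Y*Y*Y ⇒ n/n*Y*Y*Y ⇒ n/n*n*Y*Y ⇒ n/n*n*n*Y ⇒ n/n*n*n*n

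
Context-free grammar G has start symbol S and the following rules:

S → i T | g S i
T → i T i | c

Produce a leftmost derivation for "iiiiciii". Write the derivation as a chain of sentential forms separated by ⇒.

S⇒iT⇒iiTi⇒iiiTii⇒iiiiTiii⇒iiiiciii

S ⇒ iT   [S → i T]
iT ⇒ iiTi   [T → i T i]
iiTi ⇒ iiiTii   [T → i T i]
iiiTii ⇒ iiiiTiii   [T → i T i]
iiiiTiii ⇒ iiiiciii   [T → c]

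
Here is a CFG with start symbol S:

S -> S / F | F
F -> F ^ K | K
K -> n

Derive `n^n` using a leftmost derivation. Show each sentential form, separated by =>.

S => F => F^K => K^K => n^K => n^n

S => F   [S -> F]
F => F^K   [F -> F ^ K]
F^K => K^K   [F -> K]
K^K => n^K   [K -> n]
n^K => n^n   [K -> n]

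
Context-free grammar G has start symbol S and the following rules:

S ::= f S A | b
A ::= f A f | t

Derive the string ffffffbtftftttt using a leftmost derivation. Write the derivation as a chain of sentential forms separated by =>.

S => fSA => ffSAA => fffSAAA => ffffSAAAA => fffffSAAAAA => ffffffSAAAAAA => ffffffbAAAAAA => ffffffbtAAAAA => ffffffbtfAfAAAA => ffffffbtftfAAAA => ffffffbtftftAAA => ffffffbtftfttAA => ffffffbtftftttA => ffffffbtftftttt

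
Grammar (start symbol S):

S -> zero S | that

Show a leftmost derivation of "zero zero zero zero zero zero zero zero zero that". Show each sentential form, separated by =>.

S => zero S => zero zero S => zero zero zero S => zero zero zero zero S => zero zero zero zero zero S => zero zero zero zero zero zero S => zero zero zero zero zero zero zero S => zero zero zero zero zero zero zero zero S => zero zero zero zero zero zero zero zero zero S => zero zero zero zero zero zero zero zero zero that

S => zero S   [S -> zero S]
zero S => zero zero S   [S -> zero S]
zero zero S => zero zero zero S   [S -> zero S]
zero zero zero S => zero zero zero zero S   [S -> zero S]
zero zero zero zero S => zero zero zero zero zero S   [S -> zero S]
zero zero zero zero zero S => zero zero zero zero zero zero S   [S -> zero S]
zero zero zero zero zero zero S => zero zero zero zero zero zero zero S   [S -> zero S]
zero zero zero zero zero zero zero S => zero zero zero zero zero zero zero zero S   [S -> zero S]
zero zero zero zero zero zero zero zero S => zero zero zero zero zero zero zero zero zero S   [S -> zero S]
zero zero zero zero zero zero zero zero zero S => zero zero zero zero zero zero zero zero zero that   [S -> that]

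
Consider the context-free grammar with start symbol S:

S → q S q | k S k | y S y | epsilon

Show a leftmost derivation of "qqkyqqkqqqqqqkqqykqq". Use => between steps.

S => qSq   [S → q S q]
qSq => qqSqq   [S → q S q]
qqSqq => qqkSkqq   [S → k S k]
qqkSkqq => qqkySykqq   [S → y S y]
qqkySykqq => qqkyqSqykqq   [S → q S q]
qqkyqSqykqq => qqkyqqSqqykqq   [S → q S q]
qqkyqqSqqykqq => qqkyqqkSkqqykqq   [S → k S k]
qqkyqqkSkqqykqq => qqkyqqkqSqkqqykqq   [S → q S q]
qqkyqqkqSqkqqykqq => qqkyqqkqqSqqkqqykqq   [S → q S q]
qqkyqqkqqSqqkqqykqq => qqkyqqkqqqSqqqkqqykqq   [S → q S q]
qqkyqqkqqqSqqqkqqykqq => qqkyqqkqqqqqqkqqykqq   [S → epsilon]

S=>qSq=>qqSqq=>qqkSkqq=>qqkySykqq=>qqkyqSqykqq=>qqkyqqSqqykqq=>qqkyqqkSkqqykqq=>qqkyqqkqSqkqqykqq=>qqkyqqkqqSqqkqqykqq=>qqkyqqkqqqSqqqkqqykqq=>qqkyqqkqqqqqqkqqykqq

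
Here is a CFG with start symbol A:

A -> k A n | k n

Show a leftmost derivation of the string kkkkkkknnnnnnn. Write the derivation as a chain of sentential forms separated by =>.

A => kAn => kkAnn => kkkAnnn => kkkkAnnnn => kkkkkAnnnnn => kkkkkkAnnnnnn => kkkkkkknnnnnnn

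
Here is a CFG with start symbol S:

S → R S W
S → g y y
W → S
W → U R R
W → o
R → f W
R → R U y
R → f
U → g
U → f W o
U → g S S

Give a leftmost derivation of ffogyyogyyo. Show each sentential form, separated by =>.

S => RSW => fWSW => fSSW => fRSWSW => ffWSWSW => ffoSWSW => ffogyyWSW => ffogyyoSW => ffogyyogyyW => ffogyyogyyo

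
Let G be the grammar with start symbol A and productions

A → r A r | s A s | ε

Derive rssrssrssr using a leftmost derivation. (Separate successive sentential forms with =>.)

A => rAr => rsAsr => rssAssr => rssrArssr => rssrsAsrssr => rssrssrssr

A => rAr   [A → r A r]
rAr => rsAsr   [A → s A s]
rsAsr => rssAssr   [A → s A s]
rssAssr => rssrArssr   [A → r A r]
rssrArssr => rssrsAsrssr   [A → s A s]
rssrsAsrssr => rssrssrssr   [A → ε]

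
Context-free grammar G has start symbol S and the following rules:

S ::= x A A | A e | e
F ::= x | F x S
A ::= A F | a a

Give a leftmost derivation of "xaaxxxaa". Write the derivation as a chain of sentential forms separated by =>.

S => xAA => xAFA => xAFFA => xAFFFA => xaaFFFA => xaaxFFA => xaaxxFA => xaaxxxA => xaaxxxaa

S => xAA   [S ::= x A A]
xAA => xAFA   [A ::= A F]
xAFA => xAFFA   [A ::= A F]
xAFFA => xAFFFA   [A ::= A F]
xAFFFA => xaaFFFA   [A ::= a a]
xaaFFFA => xaaxFFA   [F ::= x]
xaaxFFA => xaaxxFA   [F ::= x]
xaaxxFA => xaaxxxA   [F ::= x]
xaaxxxA => xaaxxxaa   [A ::= a a]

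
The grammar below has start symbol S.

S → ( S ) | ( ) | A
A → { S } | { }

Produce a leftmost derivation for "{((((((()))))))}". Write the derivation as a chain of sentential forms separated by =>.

S => A => {S} => {(S)} => {((S))} => {(((S)))} => {((((S))))} => {(((((S)))))} => {((((((S))))))} => {((((((()))))))}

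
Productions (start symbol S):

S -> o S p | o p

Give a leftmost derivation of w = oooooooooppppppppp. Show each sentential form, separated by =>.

S=>oSp=>ooSpp=>oooSppp=>ooooSpppp=>oooooSppppp=>ooooooSpppppp=>oooooooSppppppp=>ooooooooSpppppppp=>oooooooooppppppppp

S => oSp   [S -> o S p]
oSp => ooSpp   [S -> o S p]
ooSpp => oooSppp   [S -> o S p]
oooSppp => ooooSpppp   [S -> o S p]
ooooSpppp => oooooSppppp   [S -> o S p]
oooooSppppp => ooooooSpppppp   [S -> o S p]
ooooooSpppppp => oooooooSppppppp   [S -> o S p]
oooooooSppppppp => ooooooooSpppppppp   [S -> o S p]
ooooooooSpppppppp => oooooooooppppppppp   [S -> o p]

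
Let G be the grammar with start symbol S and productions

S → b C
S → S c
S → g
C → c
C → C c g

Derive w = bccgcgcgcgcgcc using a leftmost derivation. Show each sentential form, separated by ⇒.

S ⇒ Sc ⇒ Scc ⇒ bCcc ⇒ bCcgcc ⇒ bCcgcgcc ⇒ bCcgcgcgcc ⇒ bCcgcgcgcgcc ⇒ bCcgcgcgcgcgcc ⇒ bccgcgcgcgcgcc

S ⇒ Sc   [S → S c]
Sc ⇒ Scc   [S → S c]
Scc ⇒ bCcc   [S → b C]
bCcc ⇒ bCcgcc   [C → C c g]
bCcgcc ⇒ bCcgcgcc   [C → C c g]
bCcgcgcc ⇒ bCcgcgcgcc   [C → C c g]
bCcgcgcgcc ⇒ bCcgcgcgcgcc   [C → C c g]
bCcgcgcgcgcc ⇒ bCcgcgcgcgcgcc   [C → C c g]
bCcgcgcgcgcgcc ⇒ bccgcgcgcgcgcc   [C → c]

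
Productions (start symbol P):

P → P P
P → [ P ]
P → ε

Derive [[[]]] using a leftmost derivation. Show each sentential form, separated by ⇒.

P⇒PP⇒[P]P⇒[PP]P⇒[PPP]P⇒[[P]PP]P⇒[[PP]PP]P⇒[[[P]P]PP]P⇒[[[]P]PP]P⇒[[[]]PP]P⇒[[[]]P]P⇒[[[]]]P⇒[[[]]]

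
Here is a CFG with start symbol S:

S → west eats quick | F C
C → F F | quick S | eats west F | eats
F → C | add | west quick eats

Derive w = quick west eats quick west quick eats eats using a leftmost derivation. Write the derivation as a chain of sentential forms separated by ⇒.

S ⇒ F C ⇒ C C ⇒ quick S C ⇒ quick west eats quick C ⇒ quick west eats quick F F ⇒ quick west eats quick west quick eats F ⇒ quick west eats quick west quick eats C ⇒ quick west eats quick west quick eats eats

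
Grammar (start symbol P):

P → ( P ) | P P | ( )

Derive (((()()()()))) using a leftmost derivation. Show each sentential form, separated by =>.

P=>(P)=>((P))=>(((P)))=>(((PP)))=>(((PPP)))=>(((()PP)))=>(((()PPP)))=>(((()()PP)))=>(((()()()P)))=>(((()()()())))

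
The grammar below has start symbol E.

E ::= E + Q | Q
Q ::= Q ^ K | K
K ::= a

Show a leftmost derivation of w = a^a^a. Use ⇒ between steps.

E⇒Q⇒Q^K⇒Q^K^K⇒K^K^K⇒a^K^K⇒a^a^K⇒a^a^a

E ⇒ Q   [E ::= Q]
Q ⇒ Q^K   [Q ::= Q ^ K]
Q^K ⇒ Q^K^K   [Q ::= Q ^ K]
Q^K^K ⇒ K^K^K   [Q ::= K]
K^K^K ⇒ a^K^K   [K ::= a]
a^K^K ⇒ a^a^K   [K ::= a]
a^a^K ⇒ a^a^a   [K ::= a]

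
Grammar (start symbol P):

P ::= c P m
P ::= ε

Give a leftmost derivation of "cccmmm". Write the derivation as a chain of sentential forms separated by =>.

P => cPm => ccPmm => cccPmmm => cccmmm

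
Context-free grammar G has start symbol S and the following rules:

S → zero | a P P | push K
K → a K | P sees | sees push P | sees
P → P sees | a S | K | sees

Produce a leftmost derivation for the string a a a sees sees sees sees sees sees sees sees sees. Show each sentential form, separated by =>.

S => a P P => a a S P => a a a P P P => a a a P sees P P => a a a P sees sees P P => a a a P sees sees sees P P => a a a P sees sees sees sees P P => a a a P sees sees sees sees sees P P => a a a P sees sees sees sees sees sees P P => a a a sees sees sees sees sees sees sees P P => a a a sees sees sees sees sees sees sees sees P => a a a sees sees sees sees sees sees sees sees sees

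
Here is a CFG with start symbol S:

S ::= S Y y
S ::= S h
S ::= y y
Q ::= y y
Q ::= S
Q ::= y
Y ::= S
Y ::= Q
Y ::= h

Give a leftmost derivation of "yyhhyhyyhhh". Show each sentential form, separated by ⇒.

S⇒Sh⇒Shh⇒Shhh⇒SYyhhh⇒ShYyhhh⇒SYyhYyhhh⇒ShYyhYyhhh⇒yyhYyhYyhhh⇒yyhhyhYyhhh⇒yyhhyhQyhhh⇒yyhhyhyyhhh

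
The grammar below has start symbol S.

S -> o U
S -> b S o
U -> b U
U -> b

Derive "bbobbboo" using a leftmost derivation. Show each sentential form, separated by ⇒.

S⇒bSo⇒bbSoo⇒bboUoo⇒bbobUoo⇒bbobbUoo⇒bbobbboo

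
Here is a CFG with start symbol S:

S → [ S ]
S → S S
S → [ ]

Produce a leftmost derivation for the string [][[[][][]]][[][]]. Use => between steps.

S => SS => SSS => []SS => [][S]S => [][[S]]S => [][[SS]]S => [][[SSS]]S => [][[[]SS]]S => [][[[][]S]]S => [][[[][][]]]S => [][[[][][]]][S] => [][[[][][]]][SS] => [][[[][][]]][[]S] => [][[[][][]]][[][]]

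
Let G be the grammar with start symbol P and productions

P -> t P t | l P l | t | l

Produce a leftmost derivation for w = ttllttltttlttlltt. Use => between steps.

P => tPt => ttPtt => ttlPltt => ttllPlltt => ttlltPtlltt => ttllttPttlltt => ttllttlPlttlltt => ttllttltPtlttlltt => ttllttltttlttlltt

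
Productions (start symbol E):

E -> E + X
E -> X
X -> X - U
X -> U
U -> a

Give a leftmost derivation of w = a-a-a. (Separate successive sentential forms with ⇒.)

E ⇒ X ⇒ X-U ⇒ X-U-U ⇒ U-U-U ⇒ a-U-U ⇒ a-a-U ⇒ a-a-a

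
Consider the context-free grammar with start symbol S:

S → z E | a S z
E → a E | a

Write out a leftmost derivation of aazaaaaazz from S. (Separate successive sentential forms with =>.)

S => aSz   [S → a S z]
aSz => aaSzz   [S → a S z]
aaSzz => aazEzz   [S → z E]
aazEzz => aazaEzz   [E → a E]
aazaEzz => aazaaEzz   [E → a E]
aazaaEzz => aazaaaEzz   [E → a E]
aazaaaEzz => aazaaaaEzz   [E → a E]
aazaaaaEzz => aazaaaaazz   [E → a]

S=>aSz=>aaSzz=>aazEzz=>aazaEzz=>aazaaEzz=>aazaaaEzz=>aazaaaaEzz=>aazaaaaazz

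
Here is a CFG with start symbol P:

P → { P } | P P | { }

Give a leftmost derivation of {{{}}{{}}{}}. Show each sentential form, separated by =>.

P => {P} => {PP} => {{P}P} => {{{}}P} => {{{}}PP} => {{{}}{P}P} => {{{}}{{}}P} => {{{}}{{}}{}}

P => {P}   [P → { P }]
{P} => {PP}   [P → P P]
{PP} => {{P}P}   [P → { P }]
{{P}P} => {{{}}P}   [P → { }]
{{{}}P} => {{{}}PP}   [P → P P]
{{{}}PP} => {{{}}{P}P}   [P → { P }]
{{{}}{P}P} => {{{}}{{}}P}   [P → { }]
{{{}}{{}}P} => {{{}}{{}}{}}   [P → { }]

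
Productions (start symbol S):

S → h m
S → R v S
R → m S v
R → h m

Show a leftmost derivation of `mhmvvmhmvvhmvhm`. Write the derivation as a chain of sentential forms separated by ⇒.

S ⇒ RvS   [S → R v S]
RvS ⇒ mSvvS   [R → m S v]
mSvvS ⇒ mhmvvS   [S → h m]
mhmvvS ⇒ mhmvvRvS   [S → R v S]
mhmvvRvS ⇒ mhmvvmSvvS   [R → m S v]
mhmvvmSvvS ⇒ mhmvvmhmvvS   [S → h m]
mhmvvmhmvvS ⇒ mhmvvmhmvvRvS   [S → R v S]
mhmvvmhmvvRvS ⇒ mhmvvmhmvvhmvS   [R → h m]
mhmvvmhmvvhmvS ⇒ mhmvvmhmvvhmvhm   [S → h m]

S⇒RvS⇒mSvvS⇒mhmvvS⇒mhmvvRvS⇒mhmvvmSvvS⇒mhmvvmhmvvS⇒mhmvvmhmvvRvS⇒mhmvvmhmvvhmvS⇒mhmvvmhmvvhmvhm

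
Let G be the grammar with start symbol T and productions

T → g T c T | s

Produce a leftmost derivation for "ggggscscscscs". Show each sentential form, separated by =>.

T => gTcT => ggTcTcT => gggTcTcTcT => ggggTcTcTcTcT => ggggscTcTcTcT => ggggscscTcTcT => ggggscscscTcT => ggggscscscscT => ggggscscscscs

T => gTcT   [T → g T c T]
gTcT => ggTcTcT   [T → g T c T]
ggTcTcT => gggTcTcTcT   [T → g T c T]
gggTcTcTcT => ggggTcTcTcTcT   [T → g T c T]
ggggTcTcTcTcT => ggggscTcTcTcT   [T → s]
ggggscTcTcTcT => ggggscscTcTcT   [T → s]
ggggscscTcTcT => ggggscscscTcT   [T → s]
ggggscscscTcT => ggggscscscscT   [T → s]
ggggscscscscT => ggggscscscscs   [T → s]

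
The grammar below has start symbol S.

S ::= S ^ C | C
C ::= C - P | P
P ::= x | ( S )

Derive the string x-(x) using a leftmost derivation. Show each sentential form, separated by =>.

S => C   [S ::= C]
C => C-P   [C ::= C - P]
C-P => P-P   [C ::= P]
P-P => x-P   [P ::= x]
x-P => x-(S)   [P ::= ( S )]
x-(S) => x-(C)   [S ::= C]
x-(C) => x-(P)   [C ::= P]
x-(P) => x-(x)   [P ::= x]

S => C => C-P => P-P => x-P => x-(S) => x-(C) => x-(P) => x-(x)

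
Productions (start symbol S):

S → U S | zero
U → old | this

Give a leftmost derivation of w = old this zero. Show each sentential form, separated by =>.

S => U S => old S => old U S => old this S => old this zero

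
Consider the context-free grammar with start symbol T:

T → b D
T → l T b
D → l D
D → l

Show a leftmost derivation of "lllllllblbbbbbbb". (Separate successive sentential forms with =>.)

T => lTb   [T → l T b]
lTb => llTbb   [T → l T b]
llTbb => lllTbbb   [T → l T b]
lllTbbb => llllTbbbb   [T → l T b]
llllTbbbb => lllllTbbbbb   [T → l T b]
lllllTbbbbb => llllllTbbbbbb   [T → l T b]
llllllTbbbbbb => lllllllTbbbbbbb   [T → l T b]
lllllllTbbbbbbb => lllllllbDbbbbbbb   [T → b D]
lllllllbDbbbbbbb => lllllllblbbbbbbb   [D → l]

T => lTb => llTbb => lllTbbb => llllTbbbb => lllllTbbbbb => llllllTbbbbbb => lllllllTbbbbbbb => lllllllbDbbbbbbb => lllllllblbbbbbbb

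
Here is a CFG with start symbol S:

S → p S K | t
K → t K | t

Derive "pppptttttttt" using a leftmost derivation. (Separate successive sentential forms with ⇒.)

S ⇒ pSK ⇒ ppSKK ⇒ pppSKKK ⇒ ppppSKKKK ⇒ pppptKKKK ⇒ ppppttKKK ⇒ pppptttKK ⇒ ppppttttKK ⇒ pppptttttKK ⇒ ppppttttttKK ⇒ pppptttttttK ⇒ pppptttttttt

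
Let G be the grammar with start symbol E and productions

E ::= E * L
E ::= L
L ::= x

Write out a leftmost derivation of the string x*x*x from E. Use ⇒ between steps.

E ⇒ E*L ⇒ E*L*L ⇒ L*L*L ⇒ x*L*L ⇒ x*x*L ⇒ x*x*x

E ⇒ E*L   [E ::= E * L]
E*L ⇒ E*L*L   [E ::= E * L]
E*L*L ⇒ L*L*L   [E ::= L]
L*L*L ⇒ x*L*L   [L ::= x]
x*L*L ⇒ x*x*L   [L ::= x]
x*x*L ⇒ x*x*x   [L ::= x]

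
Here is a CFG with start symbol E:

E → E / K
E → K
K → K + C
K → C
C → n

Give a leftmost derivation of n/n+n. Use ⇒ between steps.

E⇒E/K⇒K/K⇒C/K⇒n/K⇒n/K+C⇒n/C+C⇒n/n+C⇒n/n+n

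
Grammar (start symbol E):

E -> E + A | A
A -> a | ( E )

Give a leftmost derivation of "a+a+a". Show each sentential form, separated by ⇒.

E ⇒ E+A ⇒ E+A+A ⇒ A+A+A ⇒ a+A+A ⇒ a+a+A ⇒ a+a+a

E ⇒ E+A   [E -> E + A]
E+A ⇒ E+A+A   [E -> E + A]
E+A+A ⇒ A+A+A   [E -> A]
A+A+A ⇒ a+A+A   [A -> a]
a+A+A ⇒ a+a+A   [A -> a]
a+a+A ⇒ a+a+a   [A -> a]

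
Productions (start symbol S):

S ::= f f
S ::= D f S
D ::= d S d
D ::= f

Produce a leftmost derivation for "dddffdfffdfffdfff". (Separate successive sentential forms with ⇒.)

S ⇒ DfS ⇒ dSdfS ⇒ dDfSdfS ⇒ ddSdfSdfS ⇒ ddDfSdfSdfS ⇒ dddSdfSdfSdfS ⇒ dddffdfSdfSdfS ⇒ dddffdfffdfSdfS ⇒ dddffdfffdfffdfS ⇒ dddffdfffdfffdfff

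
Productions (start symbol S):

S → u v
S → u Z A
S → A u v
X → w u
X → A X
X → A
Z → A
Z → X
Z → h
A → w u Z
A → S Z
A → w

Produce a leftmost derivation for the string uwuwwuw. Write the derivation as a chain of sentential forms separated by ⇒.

S ⇒ uZA   [S → u Z A]
uZA ⇒ uXA   [Z → X]
uXA ⇒ uAA   [X → A]
uAA ⇒ uwuZA   [A → w u Z]
uwuZA ⇒ uwuXA   [Z → X]
uwuXA ⇒ uwuAXA   [X → A X]
uwuAXA ⇒ uwuwXA   [A → w]
uwuwXA ⇒ uwuwwuA   [X → w u]
uwuwwuA ⇒ uwuwwuw   [A → w]

S⇒uZA⇒uXA⇒uAA⇒uwuZA⇒uwuXA⇒uwuAXA⇒uwuwXA⇒uwuwwuA⇒uwuwwuw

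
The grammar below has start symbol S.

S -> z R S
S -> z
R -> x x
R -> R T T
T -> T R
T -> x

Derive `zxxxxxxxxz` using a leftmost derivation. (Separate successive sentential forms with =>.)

S => zRS   [S -> z R S]
zRS => zRTTS   [R -> R T T]
zRTTS => zRTTTTS   [R -> R T T]
zRTTTTS => zRTTTTTTS   [R -> R T T]
zRTTTTTTS => zxxTTTTTTS   [R -> x x]
zxxTTTTTTS => zxxxTTTTTS   [T -> x]
zxxxTTTTTS => zxxxxTTTTS   [T -> x]
zxxxxTTTTS => zxxxxxTTTS   [T -> x]
zxxxxxTTTS => zxxxxxxTTS   [T -> x]
zxxxxxxTTS => zxxxxxxxTS   [T -> x]
zxxxxxxxTS => zxxxxxxxxS   [T -> x]
zxxxxxxxxS => zxxxxxxxxz   [S -> z]

S=>zRS=>zRTTS=>zRTTTTS=>zRTTTTTTS=>zxxTTTTTTS=>zxxxTTTTTS=>zxxxxTTTTS=>zxxxxxTTTS=>zxxxxxxTTS=>zxxxxxxxTS=>zxxxxxxxxS=>zxxxxxxxxz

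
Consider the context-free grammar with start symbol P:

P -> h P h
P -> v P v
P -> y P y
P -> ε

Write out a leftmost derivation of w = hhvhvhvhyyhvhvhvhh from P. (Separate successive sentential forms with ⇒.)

P ⇒ hPh   [P -> h P h]
hPh ⇒ hhPhh   [P -> h P h]
hhPhh ⇒ hhvPvhh   [P -> v P v]
hhvPvhh ⇒ hhvhPhvhh   [P -> h P h]
hhvhPhvhh ⇒ hhvhvPvhvhh   [P -> v P v]
hhvhvPvhvhh ⇒ hhvhvhPhvhvhh   [P -> h P h]
hhvhvhPhvhvhh ⇒ hhvhvhvPvhvhvhh   [P -> v P v]
hhvhvhvPvhvhvhh ⇒ hhvhvhvhPhvhvhvhh   [P -> h P h]
hhvhvhvhPhvhvhvhh ⇒ hhvhvhvhyPyhvhvhvhh   [P -> y P y]
hhvhvhvhyPyhvhvhvhh ⇒ hhvhvhvhyyhvhvhvhh   [P -> ε]

P ⇒ hPh ⇒ hhPhh ⇒ hhvPvhh ⇒ hhvhPhvhh ⇒ hhvhvPvhvhh ⇒ hhvhvhPhvhvhh ⇒ hhvhvhvPvhvhvhh ⇒ hhvhvhvhPhvhvhvhh ⇒ hhvhvhvhyPyhvhvhvhh ⇒ hhvhvhvhyyhvhvhvhh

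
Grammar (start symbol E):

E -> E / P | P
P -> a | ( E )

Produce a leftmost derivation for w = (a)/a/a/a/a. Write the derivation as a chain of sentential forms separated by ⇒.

E ⇒ E/P   [E -> E / P]
E/P ⇒ E/P/P   [E -> E / P]
E/P/P ⇒ E/P/P/P   [E -> E / P]
E/P/P/P ⇒ E/P/P/P/P   [E -> E / P]
E/P/P/P/P ⇒ P/P/P/P/P   [E -> P]
P/P/P/P/P ⇒ (E)/P/P/P/P   [P -> ( E )]
(E)/P/P/P/P ⇒ (P)/P/P/P/P   [E -> P]
(P)/P/P/P/P ⇒ (a)/P/P/P/P   [P -> a]
(a)/P/P/P/P ⇒ (a)/a/P/P/P   [P -> a]
(a)/a/P/P/P ⇒ (a)/a/a/P/P   [P -> a]
(a)/a/a/P/P ⇒ (a)/a/a/a/P   [P -> a]
(a)/a/a/a/P ⇒ (a)/a/a/a/a   [P -> a]

E ⇒ E/P ⇒ E/P/P ⇒ E/P/P/P ⇒ E/P/P/P/P ⇒ P/P/P/P/P ⇒ (E)/P/P/P/P ⇒ (P)/P/P/P/P ⇒ (a)/P/P/P/P ⇒ (a)/a/P/P/P ⇒ (a)/a/a/P/P ⇒ (a)/a/a/a/P ⇒ (a)/a/a/a/a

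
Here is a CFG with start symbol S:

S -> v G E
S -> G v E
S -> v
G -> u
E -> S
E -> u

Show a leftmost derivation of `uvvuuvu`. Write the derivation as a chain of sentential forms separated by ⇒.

S ⇒ GvE ⇒ uvE ⇒ uvS ⇒ uvvGE ⇒ uvvuE ⇒ uvvuS ⇒ uvvuGvE ⇒ uvvuuvE ⇒ uvvuuvu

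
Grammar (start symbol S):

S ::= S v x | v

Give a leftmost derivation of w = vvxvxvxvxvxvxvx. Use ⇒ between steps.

S ⇒ Svx   [S ::= S v x]
Svx ⇒ Svxvx   [S ::= S v x]
Svxvx ⇒ Svxvxvx   [S ::= S v x]
Svxvxvx ⇒ Svxvxvxvx   [S ::= S v x]
Svxvxvxvx ⇒ Svxvxvxvxvx   [S ::= S v x]
Svxvxvxvxvx ⇒ Svxvxvxvxvxvx   [S ::= S v x]
Svxvxvxvxvxvx ⇒ Svxvxvxvxvxvxvx   [S ::= S v x]
Svxvxvxvxvxvxvx ⇒ vvxvxvxvxvxvxvx   [S ::= v]

S ⇒ Svx ⇒ Svxvx ⇒ Svxvxvx ⇒ Svxvxvxvx ⇒ Svxvxvxvxvx ⇒ Svxvxvxvxvxvx ⇒ Svxvxvxvxvxvxvx ⇒ vvxvxvxvxvxvxvx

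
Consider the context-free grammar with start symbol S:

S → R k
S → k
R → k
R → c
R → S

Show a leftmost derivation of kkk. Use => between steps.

S=>Rk=>Sk=>Rkk=>Skk=>kkk

S => Rk   [S → R k]
Rk => Sk   [R → S]
Sk => Rkk   [S → R k]
Rkk => Skk   [R → S]
Skk => kkk   [S → k]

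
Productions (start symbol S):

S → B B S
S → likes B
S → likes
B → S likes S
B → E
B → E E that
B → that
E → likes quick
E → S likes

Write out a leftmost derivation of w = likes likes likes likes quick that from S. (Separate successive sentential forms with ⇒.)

S ⇒ likes B   [S → likes B]
likes B ⇒ likes E E that   [B → E E that]
likes E E that ⇒ likes S likes E that   [E → S likes]
likes S likes E that ⇒ likes likes likes E that   [S → likes]
likes likes likes E that ⇒ likes likes likes likes quick that   [E → likes quick]

S ⇒ likes B ⇒ likes E E that ⇒ likes S likes E that ⇒ likes likes likes E that ⇒ likes likes likes likes quick that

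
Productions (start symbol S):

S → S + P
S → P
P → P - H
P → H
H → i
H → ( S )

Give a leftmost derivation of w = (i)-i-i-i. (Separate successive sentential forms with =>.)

S => P => P-H => P-H-H => P-H-H-H => H-H-H-H => (S)-H-H-H => (P)-H-H-H => (H)-H-H-H => (i)-H-H-H => (i)-i-H-H => (i)-i-i-H => (i)-i-i-i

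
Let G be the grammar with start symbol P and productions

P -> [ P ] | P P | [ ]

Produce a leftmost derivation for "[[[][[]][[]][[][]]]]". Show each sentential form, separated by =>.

P=>[P]=>[[P]]=>[[PP]]=>[[[]P]]=>[[[]PP]]=>[[[][P]P]]=>[[[][[]]P]]=>[[[][[]]PP]]=>[[[][[]][P]P]]=>[[[][[]][[]]P]]=>[[[][[]][[]][P]]]=>[[[][[]][[]][PP]]]=>[[[][[]][[]][[]P]]]=>[[[][[]][[]][[][]]]]

P => [P]   [P -> [ P ]]
[P] => [[P]]   [P -> [ P ]]
[[P]] => [[PP]]   [P -> P P]
[[PP]] => [[[]P]]   [P -> [ ]]
[[[]P]] => [[[]PP]]   [P -> P P]
[[[]PP]] => [[[][P]P]]   [P -> [ P ]]
[[[][P]P]] => [[[][[]]P]]   [P -> [ ]]
[[[][[]]P]] => [[[][[]]PP]]   [P -> P P]
[[[][[]]PP]] => [[[][[]][P]P]]   [P -> [ P ]]
[[[][[]][P]P]] => [[[][[]][[]]P]]   [P -> [ ]]
[[[][[]][[]]P]] => [[[][[]][[]][P]]]   [P -> [ P ]]
[[[][[]][[]][P]]] => [[[][[]][[]][PP]]]   [P -> P P]
[[[][[]][[]][PP]]] => [[[][[]][[]][[]P]]]   [P -> [ ]]
[[[][[]][[]][[]P]]] => [[[][[]][[]][[][]]]]   [P -> [ ]]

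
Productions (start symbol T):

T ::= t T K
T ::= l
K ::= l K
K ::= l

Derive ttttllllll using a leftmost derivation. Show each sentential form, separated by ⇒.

T⇒tTK⇒ttTKK⇒tttTKKK⇒ttttTKKKK⇒ttttlKKKK⇒ttttllKKK⇒ttttlllKK⇒ttttllllKK⇒ttttlllllK⇒ttttllllll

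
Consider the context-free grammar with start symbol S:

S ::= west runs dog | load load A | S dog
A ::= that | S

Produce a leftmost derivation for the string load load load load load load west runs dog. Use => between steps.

S => load load A => load load S => load load load load A => load load load load S => load load load load load load A => load load load load load load S => load load load load load load west runs dog

S => load load A   [S ::= load load A]
load load A => load load S   [A ::= S]
load load S => load load load load A   [S ::= load load A]
load load load load A => load load load load S   [A ::= S]
load load load load S => load load load load load load A   [S ::= load load A]
load load load load load load A => load load load load load load S   [A ::= S]
load load load load load load S => load load load load load load west runs dog   [S ::= west runs dog]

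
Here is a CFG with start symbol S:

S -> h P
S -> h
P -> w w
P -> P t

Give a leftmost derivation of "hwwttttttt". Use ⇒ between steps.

S ⇒ hP ⇒ hPt ⇒ hPtt ⇒ hPttt ⇒ hPtttt ⇒ hPttttt ⇒ hPtttttt ⇒ hPttttttt ⇒ hwwttttttt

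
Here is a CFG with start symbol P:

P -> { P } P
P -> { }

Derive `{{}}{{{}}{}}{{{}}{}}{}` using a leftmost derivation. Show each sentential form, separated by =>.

P => {P}P => {{}}P => {{}}{P}P => {{}}{{P}P}P => {{}}{{{}}P}P => {{}}{{{}}{}}P => {{}}{{{}}{}}{P}P => {{}}{{{}}{}}{{P}P}P => {{}}{{{}}{}}{{{}}P}P => {{}}{{{}}{}}{{{}}{}}P => {{}}{{{}}{}}{{{}}{}}{}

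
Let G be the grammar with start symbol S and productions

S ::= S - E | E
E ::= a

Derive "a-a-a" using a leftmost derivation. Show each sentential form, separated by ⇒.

S⇒S-E⇒S-E-E⇒E-E-E⇒a-E-E⇒a-a-E⇒a-a-a

S ⇒ S-E   [S ::= S - E]
S-E ⇒ S-E-E   [S ::= S - E]
S-E-E ⇒ E-E-E   [S ::= E]
E-E-E ⇒ a-E-E   [E ::= a]
a-E-E ⇒ a-a-E   [E ::= a]
a-a-E ⇒ a-a-a   [E ::= a]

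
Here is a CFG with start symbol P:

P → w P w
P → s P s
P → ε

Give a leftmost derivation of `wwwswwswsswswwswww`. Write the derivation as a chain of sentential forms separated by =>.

P=>wPw=>wwPww=>wwwPwww=>wwwsPswww=>wwwswPwswww=>wwwswwPwwswww=>wwwswwsPswwswww=>wwwswwswPwswwswww=>wwwswwswsPswswwswww=>wwwswwswsswswwswww

P => wPw   [P → w P w]
wPw => wwPww   [P → w P w]
wwPww => wwwPwww   [P → w P w]
wwwPwww => wwwsPswww   [P → s P s]
wwwsPswww => wwwswPwswww   [P → w P w]
wwwswPwswww => wwwswwPwwswww   [P → w P w]
wwwswwPwwswww => wwwswwsPswwswww   [P → s P s]
wwwswwsPswwswww => wwwswwswPwswwswww   [P → w P w]
wwwswwswPwswwswww => wwwswwswsPswswwswww   [P → s P s]
wwwswwswsPswswwswww => wwwswwswsswswwswww   [P → ε]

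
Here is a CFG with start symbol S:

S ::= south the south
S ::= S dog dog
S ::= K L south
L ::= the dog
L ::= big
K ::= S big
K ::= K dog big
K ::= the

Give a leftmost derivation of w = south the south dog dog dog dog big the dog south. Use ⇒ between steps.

S ⇒ K L south   [S ::= K L south]
K L south ⇒ S big L south   [K ::= S big]
S big L south ⇒ S dog dog big L south   [S ::= S dog dog]
S dog dog big L south ⇒ S dog dog dog dog big L south   [S ::= S dog dog]
S dog dog dog dog big L south ⇒ south the south dog dog dog dog big L south   [S ::= south the south]
south the south dog dog dog dog big L south ⇒ south the south dog dog dog dog big the dog south   [L ::= the dog]

S ⇒ K L south ⇒ S big L south ⇒ S dog dog big L south ⇒ S dog dog dog dog big L south ⇒ south the south dog dog dog dog big L south ⇒ south the south dog dog dog dog big the dog south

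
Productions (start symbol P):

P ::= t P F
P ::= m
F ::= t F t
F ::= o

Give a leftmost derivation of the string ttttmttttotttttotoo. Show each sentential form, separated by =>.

P => tPF   [P ::= t P F]
tPF => ttPFF   [P ::= t P F]
ttPFF => tttPFFF   [P ::= t P F]
tttPFFF => ttttPFFFF   [P ::= t P F]
ttttPFFFF => ttttmFFFF   [P ::= m]
ttttmFFFF => ttttmtFtFFF   [F ::= t F t]
ttttmtFtFFF => ttttmttFttFFF   [F ::= t F t]
ttttmttFttFFF => ttttmtttFtttFFF   [F ::= t F t]
ttttmtttFtttFFF => ttttmttttFttttFFF   [F ::= t F t]
ttttmttttFttttFFF => ttttmttttottttFFF   [F ::= o]
ttttmttttottttFFF => ttttmttttotttttFtFF   [F ::= t F t]
ttttmttttotttttFtFF => ttttmttttotttttotFF   [F ::= o]
ttttmttttotttttotFF => ttttmttttotttttotoF   [F ::= o]
ttttmttttotttttotoF => ttttmttttotttttotoo   [F ::= o]

P=>tPF=>ttPFF=>tttPFFF=>ttttPFFFF=>ttttmFFFF=>ttttmtFtFFF=>ttttmttFttFFF=>ttttmtttFtttFFF=>ttttmttttFttttFFF=>ttttmttttottttFFF=>ttttmttttotttttFtFF=>ttttmttttotttttotFF=>ttttmttttotttttotoF=>ttttmttttotttttotoo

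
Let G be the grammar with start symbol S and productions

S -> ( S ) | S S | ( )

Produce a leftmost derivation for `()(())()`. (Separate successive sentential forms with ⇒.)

S ⇒ SS ⇒ ()S ⇒ ()SS ⇒ ()(S)S ⇒ ()(())S ⇒ ()(())()

S ⇒ SS   [S -> S S]
SS ⇒ ()S   [S -> ( )]
()S ⇒ ()SS   [S -> S S]
()SS ⇒ ()(S)S   [S -> ( S )]
()(S)S ⇒ ()(())S   [S -> ( )]
()(())S ⇒ ()(())()   [S -> ( )]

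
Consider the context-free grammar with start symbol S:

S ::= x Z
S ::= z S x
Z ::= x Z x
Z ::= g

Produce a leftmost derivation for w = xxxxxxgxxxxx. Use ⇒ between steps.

S ⇒ xZ ⇒ xxZx ⇒ xxxZxx ⇒ xxxxZxxx ⇒ xxxxxZxxxx ⇒ xxxxxxZxxxxx ⇒ xxxxxxgxxxxx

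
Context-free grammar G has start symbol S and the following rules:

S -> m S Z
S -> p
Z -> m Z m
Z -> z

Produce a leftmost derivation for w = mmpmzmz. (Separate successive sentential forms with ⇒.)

S ⇒ mSZ ⇒ mmSZZ ⇒ mmpZZ ⇒ mmpmZmZ ⇒ mmpmzmZ ⇒ mmpmzmz

S ⇒ mSZ   [S -> m S Z]
mSZ ⇒ mmSZZ   [S -> m S Z]
mmSZZ ⇒ mmpZZ   [S -> p]
mmpZZ ⇒ mmpmZmZ   [Z -> m Z m]
mmpmZmZ ⇒ mmpmzmZ   [Z -> z]
mmpmzmZ ⇒ mmpmzmz   [Z -> z]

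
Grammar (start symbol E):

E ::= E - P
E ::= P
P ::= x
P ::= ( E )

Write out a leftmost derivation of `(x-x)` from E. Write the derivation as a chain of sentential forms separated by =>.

E=>P=>(E)=>(E-P)=>(P-P)=>(x-P)=>(x-x)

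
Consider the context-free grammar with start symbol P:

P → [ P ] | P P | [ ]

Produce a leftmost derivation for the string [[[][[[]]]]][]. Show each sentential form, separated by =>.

P => PP => [P]P => [[P]]P => [[PP]]P => [[[]P]]P => [[[][P]]]P => [[[][[P]]]]P => [[[][[[]]]]]P => [[[][[[]]]]][]

P => PP   [P → P P]
PP => [P]P   [P → [ P ]]
[P]P => [[P]]P   [P → [ P ]]
[[P]]P => [[PP]]P   [P → P P]
[[PP]]P => [[[]P]]P   [P → [ ]]
[[[]P]]P => [[[][P]]]P   [P → [ P ]]
[[[][P]]]P => [[[][[P]]]]P   [P → [ P ]]
[[[][[P]]]]P => [[[][[[]]]]]P   [P → [ ]]
[[[][[[]]]]]P => [[[][[[]]]]][]   [P → [ ]]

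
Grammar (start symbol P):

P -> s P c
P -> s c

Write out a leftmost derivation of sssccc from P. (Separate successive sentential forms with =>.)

P => sPc   [P -> s P c]
sPc => ssPcc   [P -> s P c]
ssPcc => sssccc   [P -> s c]

P=>sPc=>ssPcc=>sssccc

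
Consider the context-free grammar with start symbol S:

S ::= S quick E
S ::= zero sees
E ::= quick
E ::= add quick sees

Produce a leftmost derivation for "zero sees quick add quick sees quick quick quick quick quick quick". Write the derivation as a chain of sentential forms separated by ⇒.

S ⇒ S quick E   [S ::= S quick E]
S quick E ⇒ S quick E quick E   [S ::= S quick E]
S quick E quick E ⇒ S quick E quick E quick E   [S ::= S quick E]
S quick E quick E quick E ⇒ S quick E quick E quick E quick E   [S ::= S quick E]
S quick E quick E quick E quick E ⇒ zero sees quick E quick E quick E quick E   [S ::= zero sees]
zero sees quick E quick E quick E quick E ⇒ zero sees quick add quick sees quick E quick E quick E   [E ::= add quick sees]
zero sees quick add quick sees quick E quick E quick E ⇒ zero sees quick add quick sees quick quick quick E quick E   [E ::= quick]
zero sees quick add quick sees quick quick quick E quick E ⇒ zero sees quick add quick sees quick quick quick quick quick E   [E ::= quick]
zero sees quick add quick sees quick quick quick quick quick E ⇒ zero sees quick add quick sees quick quick quick quick quick quick   [E ::= quick]

S ⇒ S quick E ⇒ S quick E quick E ⇒ S quick E quick E quick E ⇒ S quick E quick E quick E quick E ⇒ zero sees quick E quick E quick E quick E ⇒ zero sees quick add quick sees quick E quick E quick E ⇒ zero sees quick add quick sees quick quick quick E quick E ⇒ zero sees quick add quick sees quick quick quick quick quick E ⇒ zero sees quick add quick sees quick quick quick quick quick quick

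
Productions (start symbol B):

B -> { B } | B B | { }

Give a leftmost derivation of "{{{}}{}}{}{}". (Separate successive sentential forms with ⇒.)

B ⇒ BB   [B -> B B]
BB ⇒ BBB   [B -> B B]
BBB ⇒ {B}BB   [B -> { B }]
{B}BB ⇒ {BB}BB   [B -> B B]
{BB}BB ⇒ {{B}B}BB   [B -> { B }]
{{B}B}BB ⇒ {{{}}B}BB   [B -> { }]
{{{}}B}BB ⇒ {{{}}{}}BB   [B -> { }]
{{{}}{}}BB ⇒ {{{}}{}}{}B   [B -> { }]
{{{}}{}}{}B ⇒ {{{}}{}}{}{}   [B -> { }]

B⇒BB⇒BBB⇒{B}BB⇒{BB}BB⇒{{B}B}BB⇒{{{}}B}BB⇒{{{}}{}}BB⇒{{{}}{}}{}B⇒{{{}}{}}{}{}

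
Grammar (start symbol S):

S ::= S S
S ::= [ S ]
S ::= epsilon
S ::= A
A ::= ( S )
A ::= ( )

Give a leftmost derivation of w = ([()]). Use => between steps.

S=>SS=>AS=>(S)S=>([S])S=>([A])S=>([(S)])S=>([()])S=>([()])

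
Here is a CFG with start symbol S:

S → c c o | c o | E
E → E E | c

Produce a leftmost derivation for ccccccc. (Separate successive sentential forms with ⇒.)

S ⇒ E ⇒ EE ⇒ EEE ⇒ EEEE ⇒ EEEEE ⇒ EEEEEE ⇒ EEEEEEE ⇒ cEEEEEE ⇒ ccEEEEE ⇒ cccEEEE ⇒ ccccEEE ⇒ cccccEE ⇒ ccccccE ⇒ ccccccc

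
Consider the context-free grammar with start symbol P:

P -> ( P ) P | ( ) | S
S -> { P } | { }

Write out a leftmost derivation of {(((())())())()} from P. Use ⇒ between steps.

P ⇒ S ⇒ {P} ⇒ {(P)P} ⇒ {((P)P)P} ⇒ {(((P)P)P)P} ⇒ {(((())P)P)P} ⇒ {(((())())P)P} ⇒ {(((())())())P} ⇒ {(((())())())()}

P ⇒ S   [P -> S]
S ⇒ {P}   [S -> { P }]
{P} ⇒ {(P)P}   [P -> ( P ) P]
{(P)P} ⇒ {((P)P)P}   [P -> ( P ) P]
{((P)P)P} ⇒ {(((P)P)P)P}   [P -> ( P ) P]
{(((P)P)P)P} ⇒ {(((())P)P)P}   [P -> ( )]
{(((())P)P)P} ⇒ {(((())())P)P}   [P -> ( )]
{(((())())P)P} ⇒ {(((())())())P}   [P -> ( )]
{(((())())())P} ⇒ {(((())())())()}   [P -> ( )]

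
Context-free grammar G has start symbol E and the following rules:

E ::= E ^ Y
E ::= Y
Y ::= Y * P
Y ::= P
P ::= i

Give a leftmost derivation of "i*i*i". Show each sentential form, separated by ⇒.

E⇒Y⇒Y*P⇒Y*P*P⇒P*P*P⇒i*P*P⇒i*i*P⇒i*i*i

E ⇒ Y   [E ::= Y]
Y ⇒ Y*P   [Y ::= Y * P]
Y*P ⇒ Y*P*P   [Y ::= Y * P]
Y*P*P ⇒ P*P*P   [Y ::= P]
P*P*P ⇒ i*P*P   [P ::= i]
i*P*P ⇒ i*i*P   [P ::= i]
i*i*P ⇒ i*i*i   [P ::= i]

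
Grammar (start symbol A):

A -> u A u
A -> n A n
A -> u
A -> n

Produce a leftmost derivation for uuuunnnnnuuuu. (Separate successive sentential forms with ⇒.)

A ⇒ uAu   [A -> u A u]
uAu ⇒ uuAuu   [A -> u A u]
uuAuu ⇒ uuuAuuu   [A -> u A u]
uuuAuuu ⇒ uuuuAuuuu   [A -> u A u]
uuuuAuuuu ⇒ uuuunAnuuuu   [A -> n A n]
uuuunAnuuuu ⇒ uuuunnAnnuuuu   [A -> n A n]
uuuunnAnnuuuu ⇒ uuuunnnnnuuuu   [A -> n]

A ⇒ uAu ⇒ uuAuu ⇒ uuuAuuu ⇒ uuuuAuuuu ⇒ uuuunAnuuuu ⇒ uuuunnAnnuuuu ⇒ uuuunnnnnuuuu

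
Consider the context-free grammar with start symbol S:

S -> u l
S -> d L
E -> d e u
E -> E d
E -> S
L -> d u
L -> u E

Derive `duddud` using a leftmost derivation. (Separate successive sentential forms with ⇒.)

S ⇒ dL ⇒ duE ⇒ duEd ⇒ duSd ⇒ dudLd ⇒ duddud

S ⇒ dL   [S -> d L]
dL ⇒ duE   [L -> u E]
duE ⇒ duEd   [E -> E d]
duEd ⇒ duSd   [E -> S]
duSd ⇒ dudLd   [S -> d L]
dudLd ⇒ duddud   [L -> d u]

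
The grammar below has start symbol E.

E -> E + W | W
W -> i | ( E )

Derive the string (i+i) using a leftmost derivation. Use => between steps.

E => W   [E -> W]
W => (E)   [W -> ( E )]
(E) => (E+W)   [E -> E + W]
(E+W) => (W+W)   [E -> W]
(W+W) => (i+W)   [W -> i]
(i+W) => (i+i)   [W -> i]

E => W => (E) => (E+W) => (W+W) => (i+W) => (i+i)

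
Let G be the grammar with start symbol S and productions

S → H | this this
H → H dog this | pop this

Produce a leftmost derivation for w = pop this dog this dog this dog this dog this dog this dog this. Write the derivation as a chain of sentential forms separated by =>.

S => H   [S → H]
H => H dog this   [H → H dog this]
H dog this => H dog this dog this   [H → H dog this]
H dog this dog this => H dog this dog this dog this   [H → H dog this]
H dog this dog this dog this => H dog this dog this dog this dog this   [H → H dog this]
H dog this dog this dog this dog this => H dog this dog this dog this dog this dog this   [H → H dog this]
H dog this dog this dog this dog this dog this => H dog this dog this dog this dog this dog this dog this   [H → H dog this]
H dog this dog this dog this dog this dog this dog this => pop this dog this dog this dog this dog this dog this dog this   [H → pop this]

S => H => H dog this => H dog this dog this => H dog this dog this dog this => H dog this dog this dog this dog this => H dog this dog this dog this dog this dog this => H dog this dog this dog this dog this dog this dog this => pop this dog this dog this dog this dog this dog this dog this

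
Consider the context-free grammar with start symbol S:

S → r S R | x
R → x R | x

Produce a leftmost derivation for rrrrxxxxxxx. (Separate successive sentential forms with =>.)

S => rSR   [S → r S R]
rSR => rrSRR   [S → r S R]
rrSRR => rrrSRRR   [S → r S R]
rrrSRRR => rrrrSRRRR   [S → r S R]
rrrrSRRRR => rrrrxRRRR   [S → x]
rrrrxRRRR => rrrrxxRRR   [R → x]
rrrrxxRRR => rrrrxxxRRR   [R → x R]
rrrrxxxRRR => rrrrxxxxRR   [R → x]
rrrrxxxxRR => rrrrxxxxxR   [R → x]
rrrrxxxxxR => rrrrxxxxxxR   [R → x R]
rrrrxxxxxxR => rrrrxxxxxxx   [R → x]

S => rSR => rrSRR => rrrSRRR => rrrrSRRRR => rrrrxRRRR => rrrrxxRRR => rrrrxxxRRR => rrrrxxxxRR => rrrrxxxxxR => rrrrxxxxxxR => rrrrxxxxxxx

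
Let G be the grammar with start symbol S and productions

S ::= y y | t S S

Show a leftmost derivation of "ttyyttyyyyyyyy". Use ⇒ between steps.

S ⇒ tSS   [S ::= t S S]
tSS ⇒ ttSSS   [S ::= t S S]
ttSSS ⇒ ttyySS   [S ::= y y]
ttyySS ⇒ ttyytSSS   [S ::= t S S]
ttyytSSS ⇒ ttyyttSSSS   [S ::= t S S]
ttyyttSSSS ⇒ ttyyttyySSS   [S ::= y y]
ttyyttyySSS ⇒ ttyyttyyyySS   [S ::= y y]
ttyyttyyyySS ⇒ ttyyttyyyyyyS   [S ::= y y]
ttyyttyyyyyyS ⇒ ttyyttyyyyyyyy   [S ::= y y]

S⇒tSS⇒ttSSS⇒ttyySS⇒ttyytSSS⇒ttyyttSSSS⇒ttyyttyySSS⇒ttyyttyyyySS⇒ttyyttyyyyyyS⇒ttyyttyyyyyyyy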